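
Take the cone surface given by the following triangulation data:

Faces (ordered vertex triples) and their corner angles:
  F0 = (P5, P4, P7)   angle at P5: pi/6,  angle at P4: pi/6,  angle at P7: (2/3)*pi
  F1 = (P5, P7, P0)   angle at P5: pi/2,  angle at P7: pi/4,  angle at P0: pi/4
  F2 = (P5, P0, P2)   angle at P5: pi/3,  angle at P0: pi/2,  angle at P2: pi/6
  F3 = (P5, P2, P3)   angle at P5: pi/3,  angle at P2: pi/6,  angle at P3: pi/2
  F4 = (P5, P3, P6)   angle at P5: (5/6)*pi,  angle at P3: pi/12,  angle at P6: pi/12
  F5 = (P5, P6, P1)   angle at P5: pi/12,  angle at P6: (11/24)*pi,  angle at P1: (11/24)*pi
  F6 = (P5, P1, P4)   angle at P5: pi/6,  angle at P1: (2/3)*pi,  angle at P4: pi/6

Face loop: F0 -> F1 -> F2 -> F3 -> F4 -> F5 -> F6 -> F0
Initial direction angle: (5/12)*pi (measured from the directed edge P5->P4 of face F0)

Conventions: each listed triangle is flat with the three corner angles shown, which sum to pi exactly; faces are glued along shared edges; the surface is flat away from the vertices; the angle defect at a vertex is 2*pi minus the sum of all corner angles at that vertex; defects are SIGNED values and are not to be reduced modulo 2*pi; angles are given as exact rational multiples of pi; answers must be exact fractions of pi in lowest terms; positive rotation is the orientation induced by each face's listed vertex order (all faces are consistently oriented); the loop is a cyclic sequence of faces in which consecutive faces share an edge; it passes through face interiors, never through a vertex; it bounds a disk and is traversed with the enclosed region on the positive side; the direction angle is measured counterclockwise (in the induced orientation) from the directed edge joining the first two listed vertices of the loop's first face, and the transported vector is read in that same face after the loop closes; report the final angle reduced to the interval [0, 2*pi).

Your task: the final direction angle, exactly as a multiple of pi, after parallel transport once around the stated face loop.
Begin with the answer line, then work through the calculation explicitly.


Answer: final direction angle = 0

enclosed vertex P5: corner angles sum to (29/12)*pi, defect = 2*pi - (29/12)*pi = (-5/12)*pi
final direction = starting direction + enclosed defect total, reduced mod 2*pi (induced orientation)
final angle = (5/12)*pi - (5/12)*pi = 0 (mod 2*pi)


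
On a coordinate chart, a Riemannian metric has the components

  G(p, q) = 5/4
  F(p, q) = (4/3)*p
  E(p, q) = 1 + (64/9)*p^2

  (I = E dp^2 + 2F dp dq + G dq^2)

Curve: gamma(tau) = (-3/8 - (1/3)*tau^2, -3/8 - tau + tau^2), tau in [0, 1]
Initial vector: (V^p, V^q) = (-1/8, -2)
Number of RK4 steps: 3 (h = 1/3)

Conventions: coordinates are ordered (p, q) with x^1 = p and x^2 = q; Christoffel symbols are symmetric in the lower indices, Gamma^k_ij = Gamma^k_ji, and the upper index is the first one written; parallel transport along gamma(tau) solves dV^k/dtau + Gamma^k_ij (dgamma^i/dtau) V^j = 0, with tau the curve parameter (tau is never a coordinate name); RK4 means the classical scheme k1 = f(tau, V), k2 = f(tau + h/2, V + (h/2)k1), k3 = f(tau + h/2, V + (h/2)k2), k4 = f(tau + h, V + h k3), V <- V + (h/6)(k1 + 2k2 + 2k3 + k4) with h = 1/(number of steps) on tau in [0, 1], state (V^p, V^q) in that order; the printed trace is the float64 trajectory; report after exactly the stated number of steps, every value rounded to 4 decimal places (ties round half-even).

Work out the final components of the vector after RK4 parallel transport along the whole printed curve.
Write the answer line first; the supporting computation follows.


Answer: V^p = -0.0854, V^q = -2.0145

gamma'(tau) = (-(2/3)*tau, -1 + 2*tau); f(tau, V)^k = -Gamma^k_ij(gamma(tau)) gamma'^i(tau) V^j; h = 1/3; intermediate values shown to 6 dp
curve data and Christoffel symbols at the stage parameters:
  tau = 0.000000: gamma = (-0.375000, -0.375000), gamma' = (0.000000, -1.000000); Gamma_ppp = -1.185185, Gamma_ppq = 0.000000, Gamma_pqq = 0.000000, Gamma_qpp = 0.592593, Gamma_qpq = 0.000000, Gamma_qqq = 0.000000
  tau = 0.166667: gamma = (-0.384259, -0.513889), gamma' = (-0.111111, -0.666667); Gamma_ppp = -1.188052, Gamma_ppq = 0.000000, Gamma_pqq = 0.000000, Gamma_qpp = 0.579712, Gamma_qpq = 0.000000, Gamma_qqq = 0.000000
  tau = 0.333333: gamma = (-0.412037, -0.597222), gamma' = (-0.222222, -0.333333); Gamma_ppp = -1.192389, Gamma_ppq = 0.000000, Gamma_pqq = 0.000000, Gamma_qpp = 0.542604, Gamma_qpq = 0.000000, Gamma_qqq = 0.000000
  tau = 0.500000: gamma = (-0.458333, -0.625000), gamma' = (-0.333333, 0.000000); Gamma_ppp = -1.187852, Gamma_ppq = 0.000000, Gamma_pqq = 0.000000, Gamma_qpp = 0.485939, Gamma_qpq = 0.000000, Gamma_qqq = 0.000000
  tau = 0.666667: gamma = (-0.523148, -0.597222), gamma' = (-0.444444, 0.333333); Gamma_ppp = -1.163935, Gamma_ppq = 0.000000, Gamma_pqq = 0.000000, Gamma_qpp = 0.417162, Gamma_qpq = 0.000000, Gamma_qqq = 0.000000
  tau = 0.833333: gamma = (-0.606481, -0.513889), gamma' = (-0.555556, 0.666667); Gamma_ppp = -1.115674, Gamma_ppq = 0.000000, Gamma_pqq = 0.000000, Gamma_qpp = 0.344922, Gamma_qpq = 0.000000, Gamma_qqq = 0.000000
  tau = 1.000000: gamma = (-0.708333, -0.375000), gamma' = (-0.666667, 1.000000); Gamma_ppp = -1.045484, Gamma_ppq = 0.000000, Gamma_pqq = 0.000000, Gamma_qpp = 0.276746, Gamma_qpq = 0.000000, Gamma_qqq = 0.000000
step 0: V^p = -0.1250, V^q = -2.0000
step 1: k1 = (0.000000, 0.000000), k2 = (0.016501, -0.008052), k3 = (0.016138, -0.007874), k4 = (0.031697, -0.014424); V <- V + (h/6)(k1 + 2k2 + 2k3 + k4): V^p = -0.1196, V^q = -2.0026
step 2: k1 = (0.031694, -0.014423), k2 = (0.045269, -0.018519), k3 = (0.044373, -0.018153), k4 = (0.054225, -0.019434); V <- V + (h/6)(k1 + 2k2 + 2k3 + k4): V^p = -0.1049, V^q = -2.0085
step 3: k1 = (0.054254, -0.019445), k2 = (0.059401, -0.018365), k3 = (0.058870, -0.018200), k4 = (0.059422, -0.015729); V <- V + (h/6)(k1 + 2k2 + 2k3 + k4): V^p = -0.0854, V^q = -2.0145


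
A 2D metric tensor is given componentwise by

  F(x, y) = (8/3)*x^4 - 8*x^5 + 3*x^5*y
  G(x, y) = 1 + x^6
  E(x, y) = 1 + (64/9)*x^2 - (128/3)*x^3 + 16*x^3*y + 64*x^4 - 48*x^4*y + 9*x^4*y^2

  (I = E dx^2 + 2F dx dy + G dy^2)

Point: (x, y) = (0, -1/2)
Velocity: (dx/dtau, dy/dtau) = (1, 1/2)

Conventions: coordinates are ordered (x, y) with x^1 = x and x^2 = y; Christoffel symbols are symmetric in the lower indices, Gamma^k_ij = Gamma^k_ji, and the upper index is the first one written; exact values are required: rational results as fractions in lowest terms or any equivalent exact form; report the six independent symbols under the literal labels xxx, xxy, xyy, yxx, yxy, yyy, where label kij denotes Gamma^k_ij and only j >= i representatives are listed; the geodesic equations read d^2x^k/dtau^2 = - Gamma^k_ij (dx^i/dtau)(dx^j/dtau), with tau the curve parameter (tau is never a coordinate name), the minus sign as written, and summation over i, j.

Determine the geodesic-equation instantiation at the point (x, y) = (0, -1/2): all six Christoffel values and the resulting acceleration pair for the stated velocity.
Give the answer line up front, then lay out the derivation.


Answer: Gamma_xxx = 0, Gamma_xxy = 0, Gamma_xyy = 0, Gamma_yxx = 0, Gamma_yxy = 0, Gamma_yyy = 0; accelerations (d^2x/dtau^2, d^2y/dtau^2) = (0, 0)

E = 1, F = 0, G = 1 at the point
E_x = 0, E_y = 0, F_x = 0, F_y = 0, G_x = 0, G_y = 0
EG - F^2 = 1;  g^inv = (1) * [[1, 0], [0, 1]]
first-kind symbols [ij,l] = (1/2)(d_i g_jl + d_j g_il - d_l g_ij): [xx,x] = E_x/2 = 0, [xx,y] = F_x - E_y/2 = 0, [xy,x] = E_y/2 = 0, [xy,y] = G_x/2 = 0, [yy,x] = F_y - G_x/2 = 0, [yy,y] = G_y/2 = 0
Gamma^x_ij = (G*[ij,x] - F*[ij,y])/(EG - F^2), Gamma^y_ij = (E*[ij,y] - F*[ij,x])/(EG - F^2)
Gamma_xxx = 0, Gamma_xxy = 0, Gamma_xyy = 0, Gamma_yxx = 0, Gamma_yxy = 0, Gamma_yyy = 0
d^2x/dtau^2 = -(Gamma_xxx*(1)^2 + 2*Gamma_xxy*(1)*(1/2) + Gamma_xyy*(1/2)^2) = 0
d^2y/dtau^2 = -(Gamma_yxx*(1)^2 + 2*Gamma_yxy*(1)*(1/2) + Gamma_yyy*(1/2)^2) = 0


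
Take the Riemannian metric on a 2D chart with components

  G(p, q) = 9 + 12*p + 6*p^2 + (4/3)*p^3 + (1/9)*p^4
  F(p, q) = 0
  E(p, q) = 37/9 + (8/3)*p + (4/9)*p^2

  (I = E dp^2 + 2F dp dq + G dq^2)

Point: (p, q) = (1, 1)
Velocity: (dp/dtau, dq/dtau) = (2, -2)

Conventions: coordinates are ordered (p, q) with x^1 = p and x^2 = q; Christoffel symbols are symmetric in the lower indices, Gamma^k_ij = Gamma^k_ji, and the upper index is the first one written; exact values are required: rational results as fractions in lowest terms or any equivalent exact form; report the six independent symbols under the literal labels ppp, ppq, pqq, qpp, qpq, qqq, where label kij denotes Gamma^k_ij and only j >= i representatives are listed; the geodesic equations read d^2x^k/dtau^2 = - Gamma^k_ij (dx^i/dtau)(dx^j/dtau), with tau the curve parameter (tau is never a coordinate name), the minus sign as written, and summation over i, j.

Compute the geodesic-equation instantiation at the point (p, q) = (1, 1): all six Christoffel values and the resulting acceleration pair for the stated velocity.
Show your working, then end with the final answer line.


E = 65/9, F = 0, G = 256/9 at the point
E_p = 32/9, E_q = 0, F_p = 0, F_q = 0, G_p = 256/9, G_q = 0
EG - F^2 = 16640/81;  g^inv = (81/16640) * [[256/9, 0], [0, 65/9]]
first-kind symbols [ij,l] = (1/2)(d_i g_jl + d_j g_il - d_l g_ij): [pp,p] = E_p/2 = 16/9, [pp,q] = F_p - E_q/2 = 0, [pq,p] = E_q/2 = 0, [pq,q] = G_p/2 = 128/9, [qq,p] = F_q - G_p/2 = -128/9, [qq,q] = G_q/2 = 0
Gamma^p_ij = (G*[ij,p] - F*[ij,q])/(EG - F^2), Gamma^q_ij = (E*[ij,q] - F*[ij,p])/(EG - F^2)
Gamma_ppp = 16/65, Gamma_ppq = 0, Gamma_pqq = -128/65, Gamma_qpp = 0, Gamma_qpq = 1/2, Gamma_qqq = 0
d^2p/dtau^2 = -(Gamma_ppp*(2)^2 + 2*Gamma_ppq*(2)*(-2) + Gamma_pqq*(-2)^2) = 448/65
d^2q/dtau^2 = -(Gamma_qpp*(2)^2 + 2*Gamma_qpq*(2)*(-2) + Gamma_qqq*(-2)^2) = 4

Answer: Gamma_ppp = 16/65, Gamma_ppq = 0, Gamma_pqq = -128/65, Gamma_qpp = 0, Gamma_qpq = 1/2, Gamma_qqq = 0; accelerations (d^2p/dtau^2, d^2q/dtau^2) = (448/65, 4)


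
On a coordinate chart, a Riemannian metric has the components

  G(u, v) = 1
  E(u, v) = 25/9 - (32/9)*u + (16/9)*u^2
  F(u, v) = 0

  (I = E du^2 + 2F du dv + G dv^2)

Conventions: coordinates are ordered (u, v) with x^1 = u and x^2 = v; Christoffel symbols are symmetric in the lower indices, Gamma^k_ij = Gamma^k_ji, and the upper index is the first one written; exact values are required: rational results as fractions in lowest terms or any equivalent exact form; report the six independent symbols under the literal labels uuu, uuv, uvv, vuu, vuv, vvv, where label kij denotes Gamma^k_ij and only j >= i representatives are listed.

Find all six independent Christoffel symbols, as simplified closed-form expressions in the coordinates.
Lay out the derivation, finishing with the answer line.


E = 25/9 - (32/9)*u + (16/9)*u^2; F = 0; G = 1
Gamma^k_ij = (1/2) g^{kl} (d_i g_jl + d_j g_il - d_l g_ij), with g^inv = (1/(EG-F^2)) [[G, -F], [-F, E]]
first partials: E_u = -32/9 + (32/9)*u, E_v = 0, F_u = 0, F_v = 0, G_u = 0, G_v = 0
D = EG - F^2 = 25/9 - (32/9)*u + (16/9)*u^2
expanded: Gamma^u_uu = (G E_u - 2F F_u + F E_v)/(2D), Gamma^u_uv = (G E_v - F G_u)/(2D), Gamma^u_vv = (2G F_v - G G_u - F G_v)/(2D), Gamma^v_uu = (2E F_u - E E_v - F E_u)/(2D), Gamma^v_uv = (E G_u - F E_v)/(2D), Gamma^v_vv = (E G_v - 2F F_v + F G_u)/(2D); substitute and cancel common factors

Answer: Gamma_uuu = (16*u - 16)/(16*u^2 - 32*u + 25), Gamma_uuv = 0, Gamma_uvv = 0, Gamma_vuu = 0, Gamma_vuv = 0, Gamma_vvv = 0


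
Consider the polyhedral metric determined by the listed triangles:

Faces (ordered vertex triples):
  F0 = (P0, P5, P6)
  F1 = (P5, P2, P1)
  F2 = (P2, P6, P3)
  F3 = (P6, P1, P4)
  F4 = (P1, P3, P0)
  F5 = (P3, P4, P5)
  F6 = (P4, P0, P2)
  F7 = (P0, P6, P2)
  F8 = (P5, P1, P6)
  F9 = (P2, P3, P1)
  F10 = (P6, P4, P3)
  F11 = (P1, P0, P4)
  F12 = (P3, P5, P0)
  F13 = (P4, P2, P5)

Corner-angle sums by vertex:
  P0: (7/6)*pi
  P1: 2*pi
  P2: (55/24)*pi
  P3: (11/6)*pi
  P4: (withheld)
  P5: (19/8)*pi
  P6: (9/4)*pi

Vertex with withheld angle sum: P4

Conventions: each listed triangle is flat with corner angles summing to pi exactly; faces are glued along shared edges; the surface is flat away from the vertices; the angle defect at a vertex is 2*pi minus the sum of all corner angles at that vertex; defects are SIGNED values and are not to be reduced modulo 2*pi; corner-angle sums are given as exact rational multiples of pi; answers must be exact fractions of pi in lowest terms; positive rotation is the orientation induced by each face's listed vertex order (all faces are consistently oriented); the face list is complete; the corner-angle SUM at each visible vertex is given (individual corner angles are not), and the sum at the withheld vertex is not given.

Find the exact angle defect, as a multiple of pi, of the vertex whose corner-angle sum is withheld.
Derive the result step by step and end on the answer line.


V = 7, E = 21, F = 14; chi = V - E + F = 0
Gauss-Bonnet: total defect = 2*pi*chi = 0; visible defects sum to pi/12

Answer: defect(P4) = -pi/12


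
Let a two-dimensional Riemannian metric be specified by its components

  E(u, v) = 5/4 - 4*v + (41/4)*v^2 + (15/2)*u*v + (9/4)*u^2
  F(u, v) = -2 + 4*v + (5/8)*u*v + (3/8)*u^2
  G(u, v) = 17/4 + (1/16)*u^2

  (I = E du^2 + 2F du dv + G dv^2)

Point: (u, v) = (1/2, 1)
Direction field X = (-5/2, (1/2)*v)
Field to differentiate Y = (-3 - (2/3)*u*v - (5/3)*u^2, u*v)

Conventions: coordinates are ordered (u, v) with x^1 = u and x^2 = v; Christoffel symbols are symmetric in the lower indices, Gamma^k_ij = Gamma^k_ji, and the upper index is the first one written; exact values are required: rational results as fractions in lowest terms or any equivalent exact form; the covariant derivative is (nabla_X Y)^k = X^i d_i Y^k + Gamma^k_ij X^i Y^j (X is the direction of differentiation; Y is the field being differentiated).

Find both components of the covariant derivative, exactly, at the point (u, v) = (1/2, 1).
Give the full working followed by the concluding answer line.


E = 189/16, F = 77/32, G = 273/64 at the point
E_u = 39/4, E_v = 81/4, F_u = 1, F_v = 69/16, G_u = 1/16, G_v = 0
EG - F^2 = 11417/256;  g^inv = (256/11417) * [[273/64, -77/32], [-77/32, 189/16]]
first-kind symbols [ij,l] = (1/2)(d_i g_jl + d_j g_il - d_l g_ij): [uu,u] = E_u/2 = 39/8, [uu,v] = F_u - E_v/2 = -73/8, [uv,u] = E_v/2 = 81/8, [uv,v] = G_u/2 = 1/32, [vv,u] = F_v - G_u/2 = 137/32, [vv,v] = G_v/2 = 0
Gamma^u_ij = (G*[ij,u] - F*[ij,v])/(EG - F^2), Gamma^v_ij = (E*[ij,v] - F*[ij,u])/(EG - F^2)
Gamma_uuu = 3127/3262, Gamma_uuv = 901/932, Gamma_uvv = 5343/13048, Gamma_vuu = -4371/1631, Gamma_vuv = -1755/3262, Gamma_vvv = -1507/6524
X = (-5/2, 1/2), Y = (-15/4, 1/2) at the point

Answer: (nabla_X Y)^u = 918709/78288, (nabla_X Y)^v = -335999/13048


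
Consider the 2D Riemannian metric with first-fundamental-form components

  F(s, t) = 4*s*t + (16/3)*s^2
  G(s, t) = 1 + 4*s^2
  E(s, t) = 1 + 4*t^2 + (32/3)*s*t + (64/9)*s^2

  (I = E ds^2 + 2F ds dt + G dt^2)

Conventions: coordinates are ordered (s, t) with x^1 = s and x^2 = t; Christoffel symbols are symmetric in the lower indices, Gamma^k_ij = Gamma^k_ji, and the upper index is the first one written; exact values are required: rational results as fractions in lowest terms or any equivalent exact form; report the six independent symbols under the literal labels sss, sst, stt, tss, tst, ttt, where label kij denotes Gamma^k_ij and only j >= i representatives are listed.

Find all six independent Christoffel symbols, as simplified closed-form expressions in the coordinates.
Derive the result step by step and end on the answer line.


E = 1 + 4*t^2 + (32/3)*s*t + (64/9)*s^2; F = 4*s*t + (16/3)*s^2; G = 1 + 4*s^2
Gamma^k_ij = (1/2) g^{kl} (d_i g_jl + d_j g_il - d_l g_ij), with g^inv = (1/(EG-F^2)) [[G, -F], [-F, E]]
first partials: E_s = (32/3)*t + (128/9)*s, E_t = 8*t + (32/3)*s, F_s = 4*t + (32/3)*s, F_t = 4*s, G_s = 8*s, G_t = 0
D = EG - F^2 = 1 + 4*t^2 + (32/3)*s*t + (100/9)*s^2
expanded: Gamma^s_ss = (G E_s - 2F F_s + F E_t)/(2D), Gamma^s_st = (G E_t - F G_s)/(2D), Gamma^s_tt = (2G F_t - G G_s - F G_t)/(2D), Gamma^t_ss = (2E F_s - E E_t - F E_s)/(2D), Gamma^t_st = (E G_s - F E_t)/(2D), Gamma^t_tt = (E G_t - 2F F_t + F G_s)/(2D); substitute and cancel common factors

Answer: Gamma_sss = (64*s + 48*t)/(100*s^2 + 96*s*t + 36*t^2 + 9), Gamma_sst = (48*s + 36*t)/(100*s^2 + 96*s*t + 36*t^2 + 9), Gamma_stt = 0, Gamma_tss = 48*s/(100*s^2 + 96*s*t + 36*t^2 + 9), Gamma_tst = 36*s/(100*s^2 + 96*s*t + 36*t^2 + 9), Gamma_ttt = 0


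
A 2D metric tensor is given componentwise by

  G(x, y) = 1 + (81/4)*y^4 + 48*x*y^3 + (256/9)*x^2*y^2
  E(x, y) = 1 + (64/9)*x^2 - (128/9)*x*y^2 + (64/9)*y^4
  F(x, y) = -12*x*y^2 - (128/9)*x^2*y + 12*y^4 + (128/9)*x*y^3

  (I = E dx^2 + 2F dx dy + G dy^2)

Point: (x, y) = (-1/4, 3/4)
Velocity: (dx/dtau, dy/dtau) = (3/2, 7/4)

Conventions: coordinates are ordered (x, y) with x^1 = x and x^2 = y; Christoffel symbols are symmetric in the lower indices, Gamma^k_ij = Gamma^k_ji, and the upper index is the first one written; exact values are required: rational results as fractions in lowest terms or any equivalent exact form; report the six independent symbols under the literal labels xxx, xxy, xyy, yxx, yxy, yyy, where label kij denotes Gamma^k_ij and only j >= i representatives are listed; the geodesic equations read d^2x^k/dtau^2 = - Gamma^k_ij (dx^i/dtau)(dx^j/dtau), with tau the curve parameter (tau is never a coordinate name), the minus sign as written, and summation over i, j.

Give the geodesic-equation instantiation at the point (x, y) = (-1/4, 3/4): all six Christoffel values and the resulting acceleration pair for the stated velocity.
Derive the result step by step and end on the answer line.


E = 205/36, F = 637/192, G = 3425/1024 at the point
E_x = -104/9, E_y = 52/3, F_x = 55/12, F_y = 643/36, G_x = 49/4, G_y = 3185/192
EG - F^2 = 74089/9216;  g^inv = (9216/74089) * [[3425/1024, -637/192], [-637/192, 205/36]]
first-kind symbols [ij,l] = (1/2)(d_i g_jl + d_j g_il - d_l g_ij): [xx,x] = E_x/2 = -52/9, [xx,y] = F_x - E_y/2 = -49/12, [xy,x] = E_y/2 = 26/3, [xy,y] = G_x/2 = 49/8, [yy,x] = F_y - G_x/2 = 845/72, [yy,y] = G_y/2 = 3185/384
Gamma^x_ij = (G*[ij,x] - F*[ij,y])/(EG - F^2), Gamma^y_ij = (E*[ij,y] - F*[ij,x])/(EG - F^2)
Gamma_xxx = -53248/74089, Gamma_xxy = 79872/74089, Gamma_xyy = 108160/74089, Gamma_yxx = -37632/74089, Gamma_yxy = 56448/74089, Gamma_yyy = 76440/74089
d^2x/dtau^2 = -(Gamma_xxx*(3/2)^2 + 2*Gamma_xxy*(3/2)*(7/4) + Gamma_xyy*(7/4)^2) = -630760/74089
d^2y/dtau^2 = -(Gamma_yxx*(3/2)^2 + 2*Gamma_yxy*(3/2)*(7/4) + Gamma_yyy*(7/4)^2) = -891555/148178

Answer: Gamma_xxx = -53248/74089, Gamma_xxy = 79872/74089, Gamma_xyy = 108160/74089, Gamma_yxx = -37632/74089, Gamma_yxy = 56448/74089, Gamma_yyy = 76440/74089; accelerations (d^2x/dtau^2, d^2y/dtau^2) = (-630760/74089, -891555/148178)


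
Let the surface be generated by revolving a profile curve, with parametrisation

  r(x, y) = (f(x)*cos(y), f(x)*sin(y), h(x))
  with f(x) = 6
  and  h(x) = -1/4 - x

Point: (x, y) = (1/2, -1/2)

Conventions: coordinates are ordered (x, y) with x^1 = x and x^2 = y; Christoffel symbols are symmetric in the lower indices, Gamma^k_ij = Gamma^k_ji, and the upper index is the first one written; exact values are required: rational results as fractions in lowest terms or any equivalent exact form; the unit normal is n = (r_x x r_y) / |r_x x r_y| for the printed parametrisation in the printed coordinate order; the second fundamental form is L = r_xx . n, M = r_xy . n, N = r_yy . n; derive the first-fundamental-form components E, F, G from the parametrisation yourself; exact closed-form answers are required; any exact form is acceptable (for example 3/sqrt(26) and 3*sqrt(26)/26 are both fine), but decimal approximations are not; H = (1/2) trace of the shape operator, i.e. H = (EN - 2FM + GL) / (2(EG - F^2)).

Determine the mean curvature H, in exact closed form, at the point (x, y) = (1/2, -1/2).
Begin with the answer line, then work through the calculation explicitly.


Answer: H = -1/12

f = 6, f' = 0, f'' = 0, h' = -1, h'' = 0
E = 1, F = 0, G = 36; answer radicand W^2 = 1
unnormalised second-form numerators: l = 0, m = 0, n = -6; L = l/sqrt(1), and similarly M = m/sqrt(W^2), N = n/sqrt(W^2)
H = (E*n - 2*F*m + G*l) / (2*(EG - F^2)*sqrt(W^2)); E*n - 2*F*m + G*l = -6, EG - F^2 = 36, so H = (-1/12)/sqrt(1)


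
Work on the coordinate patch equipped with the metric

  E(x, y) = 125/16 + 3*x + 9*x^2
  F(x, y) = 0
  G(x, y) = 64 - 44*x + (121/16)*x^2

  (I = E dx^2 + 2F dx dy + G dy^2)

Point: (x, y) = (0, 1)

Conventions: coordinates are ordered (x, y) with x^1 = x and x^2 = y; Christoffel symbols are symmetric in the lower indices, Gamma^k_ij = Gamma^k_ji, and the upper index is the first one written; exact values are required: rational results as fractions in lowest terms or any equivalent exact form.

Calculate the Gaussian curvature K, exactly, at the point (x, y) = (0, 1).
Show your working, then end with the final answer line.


E = 125/16, F = 0, G = 64, EG - F^2 = 500 at the point
E_x = 3, E_y = 0, F_x = 0, F_y = 0, G_x = -44, G_y = 0
E_yy = 0, F_xy = 0, G_xx = 121/8
K follows from Brioschi's formula, (det M1 - det M2)/(EG - F^2)^2.
M1 = [[-E_yy/2 + F_xy - G_xx/2, E_x/2, F_x - E_y/2], [F_y - G_x/2, E, F], [G_y/2, F, G]] = [[-121/16, 3/2, 0], [22, 125/16, 0], [0, 0, 64]]; det M1 = -23573/4
M2 = [[0, E_y/2, G_x/2], [E_y/2, E, F], [G_x/2, F, G]] = [[0, 0, -22], [0, 125/16, 0], [-22, 0, 64]]; det M2 = -15125/4
det M1 - det M2 = -2112; K = -2112 / (500)^2 = -132/15625

Answer: K = -132/15625


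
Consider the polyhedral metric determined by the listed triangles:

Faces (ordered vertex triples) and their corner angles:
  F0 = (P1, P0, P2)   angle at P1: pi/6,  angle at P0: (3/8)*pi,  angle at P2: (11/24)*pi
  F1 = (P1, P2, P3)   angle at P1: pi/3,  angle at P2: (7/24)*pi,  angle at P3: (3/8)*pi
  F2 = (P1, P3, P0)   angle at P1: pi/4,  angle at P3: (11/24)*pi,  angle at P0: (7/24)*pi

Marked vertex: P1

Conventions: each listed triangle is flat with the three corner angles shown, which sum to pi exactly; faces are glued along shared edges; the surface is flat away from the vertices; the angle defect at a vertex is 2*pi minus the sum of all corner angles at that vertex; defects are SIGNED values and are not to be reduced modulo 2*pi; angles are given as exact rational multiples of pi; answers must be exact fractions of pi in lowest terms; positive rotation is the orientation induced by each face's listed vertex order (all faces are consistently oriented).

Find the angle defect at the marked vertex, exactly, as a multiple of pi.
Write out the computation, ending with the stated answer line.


Sum of corner angles at P1: (3/4)*pi
defect = 2*pi - (3/4)*pi

Answer: defect(P1) = (5/4)*pi


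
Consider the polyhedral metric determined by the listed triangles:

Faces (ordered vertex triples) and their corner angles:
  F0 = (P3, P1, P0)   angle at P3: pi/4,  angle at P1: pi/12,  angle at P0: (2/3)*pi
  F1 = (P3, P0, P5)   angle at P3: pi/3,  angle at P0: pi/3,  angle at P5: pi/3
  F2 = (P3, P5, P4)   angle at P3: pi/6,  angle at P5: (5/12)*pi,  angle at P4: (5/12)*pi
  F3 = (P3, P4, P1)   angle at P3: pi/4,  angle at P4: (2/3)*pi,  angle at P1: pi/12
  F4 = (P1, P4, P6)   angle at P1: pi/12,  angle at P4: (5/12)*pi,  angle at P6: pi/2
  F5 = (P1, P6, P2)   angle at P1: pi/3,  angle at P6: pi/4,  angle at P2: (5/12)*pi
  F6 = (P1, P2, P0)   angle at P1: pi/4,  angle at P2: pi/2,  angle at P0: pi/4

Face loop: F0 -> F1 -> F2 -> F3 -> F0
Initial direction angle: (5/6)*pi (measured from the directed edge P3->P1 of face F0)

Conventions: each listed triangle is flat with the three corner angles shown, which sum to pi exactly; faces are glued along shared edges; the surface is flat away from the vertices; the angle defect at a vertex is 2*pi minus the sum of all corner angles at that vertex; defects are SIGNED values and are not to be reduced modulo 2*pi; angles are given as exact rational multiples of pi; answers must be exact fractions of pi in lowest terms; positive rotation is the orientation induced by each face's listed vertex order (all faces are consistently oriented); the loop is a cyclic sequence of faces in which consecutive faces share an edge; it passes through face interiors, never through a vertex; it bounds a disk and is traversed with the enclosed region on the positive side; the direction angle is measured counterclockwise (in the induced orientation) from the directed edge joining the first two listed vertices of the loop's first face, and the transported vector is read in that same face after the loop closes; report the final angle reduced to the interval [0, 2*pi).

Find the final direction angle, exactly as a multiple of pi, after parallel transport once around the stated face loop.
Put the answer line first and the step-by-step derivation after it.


Answer: final direction angle = (11/6)*pi

enclosed vertex P3: corner angles sum to pi, defect = 2*pi - pi = pi
adding the enclosed defects to the starting angle (mod 2*pi, induced orientation) gives the holonomy
final angle = (5/6)*pi + pi = (11/6)*pi (mod 2*pi)


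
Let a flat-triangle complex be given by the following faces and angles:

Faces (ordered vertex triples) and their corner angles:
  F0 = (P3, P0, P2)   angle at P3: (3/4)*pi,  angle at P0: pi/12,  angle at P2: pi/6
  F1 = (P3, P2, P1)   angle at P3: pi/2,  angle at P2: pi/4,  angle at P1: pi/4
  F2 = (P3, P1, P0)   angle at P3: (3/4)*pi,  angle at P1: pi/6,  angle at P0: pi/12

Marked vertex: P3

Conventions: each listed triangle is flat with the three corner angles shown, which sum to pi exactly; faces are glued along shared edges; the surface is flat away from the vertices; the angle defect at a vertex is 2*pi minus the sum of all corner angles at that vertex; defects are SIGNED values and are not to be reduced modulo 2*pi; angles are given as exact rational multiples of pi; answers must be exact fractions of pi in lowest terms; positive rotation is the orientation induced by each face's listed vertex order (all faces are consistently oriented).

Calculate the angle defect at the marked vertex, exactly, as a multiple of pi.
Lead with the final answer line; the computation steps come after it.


Answer: defect(P3) = 0

Sum of corner angles at P3: 2*pi
defect = 2*pi - 2*pi


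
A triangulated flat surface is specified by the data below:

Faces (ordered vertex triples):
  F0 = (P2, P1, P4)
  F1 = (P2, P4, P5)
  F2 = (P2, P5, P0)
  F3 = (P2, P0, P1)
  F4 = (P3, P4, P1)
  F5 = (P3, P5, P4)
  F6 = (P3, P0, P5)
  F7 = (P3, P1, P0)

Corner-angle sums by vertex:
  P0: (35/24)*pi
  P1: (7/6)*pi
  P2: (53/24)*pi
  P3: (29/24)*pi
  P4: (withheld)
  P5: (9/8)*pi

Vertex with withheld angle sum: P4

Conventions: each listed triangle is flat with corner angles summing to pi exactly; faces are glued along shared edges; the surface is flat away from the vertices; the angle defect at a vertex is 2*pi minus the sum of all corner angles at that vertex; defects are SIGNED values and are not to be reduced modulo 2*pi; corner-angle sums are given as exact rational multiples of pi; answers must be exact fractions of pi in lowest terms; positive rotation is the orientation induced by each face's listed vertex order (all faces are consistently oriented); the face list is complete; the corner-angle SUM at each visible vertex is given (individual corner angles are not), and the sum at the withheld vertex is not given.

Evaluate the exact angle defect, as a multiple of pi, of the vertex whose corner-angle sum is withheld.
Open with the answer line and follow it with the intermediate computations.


Answer: defect(P4) = (7/6)*pi

V = 6, E = 12, F = 8; chi = V - E + F = 2
Gauss-Bonnet: total defect = 2*pi*chi = 4*pi; visible defects sum to (17/6)*pi


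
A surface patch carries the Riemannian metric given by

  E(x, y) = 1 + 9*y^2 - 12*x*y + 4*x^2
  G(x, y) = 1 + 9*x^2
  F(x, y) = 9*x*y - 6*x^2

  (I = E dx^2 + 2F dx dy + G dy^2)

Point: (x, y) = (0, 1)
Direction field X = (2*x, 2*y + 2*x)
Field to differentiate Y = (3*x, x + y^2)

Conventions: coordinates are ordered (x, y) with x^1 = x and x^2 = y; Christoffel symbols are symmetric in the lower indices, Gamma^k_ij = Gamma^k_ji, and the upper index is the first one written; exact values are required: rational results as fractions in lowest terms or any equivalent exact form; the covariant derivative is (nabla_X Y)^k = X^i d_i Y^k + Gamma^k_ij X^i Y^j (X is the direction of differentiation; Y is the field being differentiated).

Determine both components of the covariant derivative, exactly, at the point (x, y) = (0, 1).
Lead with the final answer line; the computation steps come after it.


Answer: (nabla_X Y)^x = 0, (nabla_X Y)^y = 4

E = 10, F = 0, G = 1 at the point
E_x = -12, E_y = 18, F_x = 9, F_y = 0, G_x = 0, G_y = 0
EG - F^2 = 10;  g^inv = (1/10) * [[1, 0], [0, 10]]
first-kind symbols [ij,l] = (1/2)(d_i g_jl + d_j g_il - d_l g_ij): [xx,x] = E_x/2 = -6, [xx,y] = F_x - E_y/2 = 0, [xy,x] = E_y/2 = 9, [xy,y] = G_x/2 = 0, [yy,x] = F_y - G_x/2 = 0, [yy,y] = G_y/2 = 0
Gamma^x_ij = (G*[ij,x] - F*[ij,y])/(EG - F^2), Gamma^y_ij = (E*[ij,y] - F*[ij,x])/(EG - F^2)
Gamma_xxx = -3/5, Gamma_xxy = 9/10, Gamma_xyy = 0, Gamma_yxx = 0, Gamma_yxy = 0, Gamma_yyy = 0
X = (0, 2), Y = (0, 1) at the point


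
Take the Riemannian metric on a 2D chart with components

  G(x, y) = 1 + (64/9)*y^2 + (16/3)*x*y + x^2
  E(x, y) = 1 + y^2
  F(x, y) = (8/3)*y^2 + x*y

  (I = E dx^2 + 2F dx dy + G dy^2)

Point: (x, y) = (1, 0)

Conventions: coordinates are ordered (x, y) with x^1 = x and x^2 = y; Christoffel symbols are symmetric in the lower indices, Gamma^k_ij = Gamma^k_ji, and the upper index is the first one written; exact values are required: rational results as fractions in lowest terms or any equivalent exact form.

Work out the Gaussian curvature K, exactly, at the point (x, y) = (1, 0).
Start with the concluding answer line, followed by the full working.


Answer: K = -1/4

E = 1, F = 0, G = 2, EG - F^2 = 2 at the point
E_x = 0, E_y = 0, F_x = 0, F_y = 1, G_x = 2, G_y = 16/3
E_yy = 2, F_xy = 1, G_xx = 2
The intrinsic route: Brioschi's K = (det M1 - det M2)/(EG - F^2)^2.
M1 = [[-E_yy/2 + F_xy - G_xx/2, E_x/2, F_x - E_y/2], [F_y - G_x/2, E, F], [G_y/2, F, G]] = [[-1, 0, 0], [0, 1, 0], [8/3, 0, 2]]; det M1 = -2
M2 = [[0, E_y/2, G_x/2], [E_y/2, E, F], [G_x/2, F, G]] = [[0, 0, 1], [0, 1, 0], [1, 0, 2]]; det M2 = -1
det M1 - det M2 = -1; K = -1 / (2)^2 = -1/4


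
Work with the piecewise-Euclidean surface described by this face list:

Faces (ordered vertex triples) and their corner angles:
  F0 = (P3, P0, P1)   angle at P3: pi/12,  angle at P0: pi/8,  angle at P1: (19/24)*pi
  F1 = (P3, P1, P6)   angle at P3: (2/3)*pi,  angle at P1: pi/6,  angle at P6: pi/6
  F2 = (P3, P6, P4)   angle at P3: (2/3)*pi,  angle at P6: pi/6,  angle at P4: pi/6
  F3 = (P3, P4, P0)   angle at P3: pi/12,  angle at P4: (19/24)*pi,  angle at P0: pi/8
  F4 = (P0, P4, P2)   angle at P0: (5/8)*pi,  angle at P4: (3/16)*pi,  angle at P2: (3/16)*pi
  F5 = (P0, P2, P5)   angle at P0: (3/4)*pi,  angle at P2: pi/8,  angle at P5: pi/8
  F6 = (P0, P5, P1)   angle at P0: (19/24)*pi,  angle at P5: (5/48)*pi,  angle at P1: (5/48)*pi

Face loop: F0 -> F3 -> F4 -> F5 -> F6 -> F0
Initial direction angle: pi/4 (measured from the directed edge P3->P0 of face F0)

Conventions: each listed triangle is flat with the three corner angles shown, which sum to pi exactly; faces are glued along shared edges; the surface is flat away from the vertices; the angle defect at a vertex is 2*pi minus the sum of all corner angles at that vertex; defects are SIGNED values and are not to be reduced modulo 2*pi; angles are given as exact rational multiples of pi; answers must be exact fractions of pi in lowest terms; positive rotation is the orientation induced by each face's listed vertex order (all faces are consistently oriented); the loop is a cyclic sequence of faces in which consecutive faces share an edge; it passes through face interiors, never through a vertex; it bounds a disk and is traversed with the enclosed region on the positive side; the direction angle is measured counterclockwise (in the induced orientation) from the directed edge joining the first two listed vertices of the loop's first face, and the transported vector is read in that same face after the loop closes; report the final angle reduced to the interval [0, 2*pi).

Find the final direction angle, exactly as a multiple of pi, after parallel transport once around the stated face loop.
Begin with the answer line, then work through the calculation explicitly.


Answer: final direction angle = (11/6)*pi

enclosed vertex P0: corner angles sum to (29/12)*pi, defect = 2*pi - (29/12)*pi = (-5/12)*pi
holonomy = initial angle + sum of enclosed defects (mod 2*pi), positive in the induced orientation
final angle = pi/4 - (5/12)*pi = (11/6)*pi (mod 2*pi)


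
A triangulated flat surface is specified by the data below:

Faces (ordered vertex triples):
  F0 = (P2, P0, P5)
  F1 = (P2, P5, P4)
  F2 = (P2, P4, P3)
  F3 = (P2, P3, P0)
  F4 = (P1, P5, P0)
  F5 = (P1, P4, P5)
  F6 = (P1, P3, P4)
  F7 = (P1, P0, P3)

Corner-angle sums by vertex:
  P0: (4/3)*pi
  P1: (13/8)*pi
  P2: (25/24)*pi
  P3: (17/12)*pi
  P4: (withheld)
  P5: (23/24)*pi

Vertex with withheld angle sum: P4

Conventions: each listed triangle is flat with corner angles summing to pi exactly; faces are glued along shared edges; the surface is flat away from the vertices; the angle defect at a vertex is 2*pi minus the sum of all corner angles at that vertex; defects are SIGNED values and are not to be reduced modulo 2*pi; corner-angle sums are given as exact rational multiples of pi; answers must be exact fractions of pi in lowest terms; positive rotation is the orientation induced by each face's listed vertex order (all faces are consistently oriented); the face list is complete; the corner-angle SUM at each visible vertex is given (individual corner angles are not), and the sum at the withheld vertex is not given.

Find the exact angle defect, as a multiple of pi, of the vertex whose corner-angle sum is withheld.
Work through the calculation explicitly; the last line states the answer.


V = 6, E = 12, F = 8; chi = V - E + F = 2
Gauss-Bonnet: total defect = 2*pi*chi = 4*pi; visible defects sum to (29/8)*pi

Answer: defect(P4) = (3/8)*pi


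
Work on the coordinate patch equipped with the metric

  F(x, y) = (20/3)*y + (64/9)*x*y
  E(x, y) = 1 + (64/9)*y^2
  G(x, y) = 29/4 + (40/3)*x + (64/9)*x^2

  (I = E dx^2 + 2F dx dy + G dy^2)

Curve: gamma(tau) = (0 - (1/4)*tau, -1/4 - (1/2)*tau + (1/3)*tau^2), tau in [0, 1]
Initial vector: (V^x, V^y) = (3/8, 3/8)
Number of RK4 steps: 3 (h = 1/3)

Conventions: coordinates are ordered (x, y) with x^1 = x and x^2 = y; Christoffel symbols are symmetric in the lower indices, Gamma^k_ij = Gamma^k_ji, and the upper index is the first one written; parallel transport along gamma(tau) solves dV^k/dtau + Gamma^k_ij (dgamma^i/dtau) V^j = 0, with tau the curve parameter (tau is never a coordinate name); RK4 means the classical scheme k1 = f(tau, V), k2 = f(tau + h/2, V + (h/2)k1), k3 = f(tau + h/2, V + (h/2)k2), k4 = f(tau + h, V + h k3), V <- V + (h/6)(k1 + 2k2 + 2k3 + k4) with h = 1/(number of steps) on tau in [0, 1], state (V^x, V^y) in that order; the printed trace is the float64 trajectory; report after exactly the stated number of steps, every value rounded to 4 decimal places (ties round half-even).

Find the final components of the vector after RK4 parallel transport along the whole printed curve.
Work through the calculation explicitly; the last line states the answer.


gamma'(tau) = (-1/4, -1/2 + (2/3)*tau); f(tau, V)^k = -Gamma^k_ij(gamma(tau)) gamma'^i(tau) V^j; h = 1/3; intermediate values shown to 6 dp
curve data and Christoffel symbols at the stage parameters:
  tau = 0.000000: gamma = (0.000000, -0.250000), gamma' = (-0.250000, -0.500000); Gamma_xxx = 0.000000, Gamma_xxy = -0.231047, Gamma_xyy = 0.000000, Gamma_yxx = 0.000000, Gamma_yxy = 0.866426, Gamma_yyy = 0.000000
  tau = 0.166667: gamma = (-0.041667, -0.324074), gamma' = (-0.250000, -0.388889); Gamma_xxx = 0.000000, Gamma_xxy = -0.309182, Gamma_xyy = 0.000000, Gamma_yxx = 0.000000, Gamma_yxy = 0.854667, Gamma_yyy = 0.000000
  tau = 0.333333: gamma = (-0.083333, -0.379630), gamma' = (-0.250000, -0.277778); Gamma_xxx = 0.000000, Gamma_xxy = -0.374261, Gamma_xyy = 0.000000, Gamma_yxx = 0.000000, Gamma_yxy = 0.842087, Gamma_yyy = 0.000000
  tau = 0.500000: gamma = (-0.125000, -0.416667), gamma' = (-0.250000, -0.166667); Gamma_xxx = 0.000000, Gamma_xxy = -0.427617, Gamma_xyy = 0.000000, Gamma_yxx = 0.000000, Gamma_yxy = 0.833853, Gamma_yyy = 0.000000
  tau = 0.666667: gamma = (-0.166667, -0.435185), gamma' = (-0.250000, -0.055556); Gamma_xxx = 0.000000, Gamma_xxy = -0.470880, Gamma_xyy = 0.000000, Gamma_yxx = 0.000000, Gamma_yxy = 0.834059, Gamma_yyy = 0.000000
  tau = 0.833333: gamma = (-0.208333, -0.435185), gamma' = (-0.250000, 0.055556); Gamma_xxx = 0.000000, Gamma_xxy = -0.505034, Gamma_xyy = 0.000000, Gamma_yxx = 0.000000, Gamma_yxy = 0.846200, Gamma_yyy = 0.000000
  tau = 1.000000: gamma = (-0.250000, -0.416667), gamma' = (-0.250000, 0.166667); Gamma_xxx = 0.000000, Gamma_xxy = -0.529509, Gamma_xyy = 0.000000, Gamma_yxx = 0.000000, Gamma_yxy = 0.873690, Gamma_yyy = 0.000000
step 0: V^x = 0.3750, V^y = 0.3750
step 1: k1 = (-0.064982, 0.243682), k2 = (-0.075912, 0.209842), k3 = (-0.075257, 0.208032), k4 = (-0.077953, 0.175394); V <- V + (h/6)(k1 + 2k2 + 2k3 + k4): V^x = 0.3503, V^y = 0.4447
step 2: k1 = (-0.078023, 0.175553), k2 = (-0.074706, 0.145676), k3 = (-0.074213, 0.144715), k4 = (-0.066546, 0.117871); V <- V + (h/6)(k1 + 2k2 + 2k3 + k4): V^x = 0.3257, V^y = 0.4933
step 3: k1 = (-0.066589, 0.117947), k2 = (-0.055936, 0.093723), k3 = (-0.055377, 0.092785), k4 = (-0.042280, 0.069762); V <- V + (h/6)(k1 + 2k2 + 2k3 + k4): V^x = 0.3073, V^y = 0.5244

Answer: V^x = 0.3073, V^y = 0.5244


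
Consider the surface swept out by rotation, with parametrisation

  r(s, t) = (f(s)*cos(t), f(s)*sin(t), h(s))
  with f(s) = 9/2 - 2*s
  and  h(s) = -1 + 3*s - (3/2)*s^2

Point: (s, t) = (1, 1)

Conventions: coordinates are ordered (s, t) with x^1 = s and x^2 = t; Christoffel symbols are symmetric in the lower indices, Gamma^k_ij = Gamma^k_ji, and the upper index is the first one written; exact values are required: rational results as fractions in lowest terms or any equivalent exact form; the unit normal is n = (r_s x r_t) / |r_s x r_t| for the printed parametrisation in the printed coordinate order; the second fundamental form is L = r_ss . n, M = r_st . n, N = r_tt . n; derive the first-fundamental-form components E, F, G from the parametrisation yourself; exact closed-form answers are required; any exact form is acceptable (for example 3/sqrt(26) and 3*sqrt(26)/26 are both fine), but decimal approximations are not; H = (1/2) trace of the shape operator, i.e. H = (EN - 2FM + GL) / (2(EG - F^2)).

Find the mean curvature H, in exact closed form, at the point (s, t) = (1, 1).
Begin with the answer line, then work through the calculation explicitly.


Answer: H = 3/8

f = 5/2, f' = -2, f'' = 0, h' = 0, h'' = -3
E = 4, F = 0, G = 25/4; answer radicand W^2 = 4
unnormalised second-form numerators: l = 6, m = 0, n = 0; L = l/sqrt(4), and similarly M = m/sqrt(W^2), N = n/sqrt(W^2)
H = (E*n - 2*F*m + G*l) / (2*(EG - F^2)*sqrt(W^2)); E*n - 2*F*m + G*l = 75/2, EG - F^2 = 25, so H = (3/4)/sqrt(4)


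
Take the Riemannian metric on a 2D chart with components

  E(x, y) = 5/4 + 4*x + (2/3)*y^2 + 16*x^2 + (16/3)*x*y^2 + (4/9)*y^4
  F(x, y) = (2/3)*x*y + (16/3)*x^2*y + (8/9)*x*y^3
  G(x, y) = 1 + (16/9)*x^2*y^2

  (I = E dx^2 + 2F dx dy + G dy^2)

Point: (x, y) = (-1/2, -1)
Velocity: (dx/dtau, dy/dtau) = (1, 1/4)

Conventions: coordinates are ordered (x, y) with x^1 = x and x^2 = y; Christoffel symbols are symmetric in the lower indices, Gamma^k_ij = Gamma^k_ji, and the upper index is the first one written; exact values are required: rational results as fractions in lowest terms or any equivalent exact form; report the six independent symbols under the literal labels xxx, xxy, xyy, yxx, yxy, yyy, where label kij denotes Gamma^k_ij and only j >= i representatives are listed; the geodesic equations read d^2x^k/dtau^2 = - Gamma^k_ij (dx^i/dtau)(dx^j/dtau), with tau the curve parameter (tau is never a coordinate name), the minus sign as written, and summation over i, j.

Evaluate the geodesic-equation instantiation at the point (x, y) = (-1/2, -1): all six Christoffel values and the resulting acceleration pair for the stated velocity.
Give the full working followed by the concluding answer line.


E = 61/36, F = -5/9, G = 13/9 at the point
E_x = -20/3, E_y = 20/9, F_x = 34/9, F_y = -1/3, G_x = -16/9, G_y = -8/9
EG - F^2 = 77/36;  g^inv = (36/77) * [[13/9, 5/9], [5/9, 61/36]]
first-kind symbols [ij,l] = (1/2)(d_i g_jl + d_j g_il - d_l g_ij): [xx,x] = E_x/2 = -10/3, [xx,y] = F_x - E_y/2 = 8/3, [xy,x] = E_y/2 = 10/9, [xy,y] = G_x/2 = -8/9, [yy,x] = F_y - G_x/2 = 5/9, [yy,y] = G_y/2 = -4/9
Gamma^x_ij = (G*[ij,x] - F*[ij,y])/(EG - F^2), Gamma^y_ij = (E*[ij,y] - F*[ij,x])/(EG - F^2)
Gamma_xxx = -120/77, Gamma_xxy = 40/77, Gamma_xyy = 20/77, Gamma_yxx = 96/77, Gamma_yxy = -32/77, Gamma_yyy = -16/77
d^2x/dtau^2 = -(Gamma_xxx*(1)^2 + 2*Gamma_xxy*(1)*(1/4) + Gamma_xyy*(1/4)^2) = 395/308
d^2y/dtau^2 = -(Gamma_yxx*(1)^2 + 2*Gamma_yxy*(1)*(1/4) + Gamma_yyy*(1/4)^2) = -79/77

Answer: Gamma_xxx = -120/77, Gamma_xxy = 40/77, Gamma_xyy = 20/77, Gamma_yxx = 96/77, Gamma_yxy = -32/77, Gamma_yyy = -16/77; accelerations (d^2x/dtau^2, d^2y/dtau^2) = (395/308, -79/77)
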